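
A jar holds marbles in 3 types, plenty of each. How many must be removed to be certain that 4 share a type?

10

In the worst case you draw 3 of each of the 3 types: 3 × 3 = 9.
One more forces 4 of some type, so 9 + 1 = 10.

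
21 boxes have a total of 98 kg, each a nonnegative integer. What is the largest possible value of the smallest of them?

4

The 21 values sum to 98, so their minimum is at most ⌊98/21⌋ = 4.
Taking 7 copies of 4 and 14 copies of 5 gives exactly 98, so 4 is attained.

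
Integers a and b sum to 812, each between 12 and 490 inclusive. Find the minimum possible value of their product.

157780

Since a + b is fixed, pushing one of them to its bound minimizes the product.
The extreme feasible split is a = 322, b = 490, giving ab = 157780.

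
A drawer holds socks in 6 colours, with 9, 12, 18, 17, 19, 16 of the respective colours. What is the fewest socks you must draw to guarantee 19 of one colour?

In the worst case you take as many as possible of each colour without reaching 19: 9 + 12 + 18 + 17 + 18 + 16 = 90.
The next one must give 19 of some colour, so 90 + 1 = 91.

91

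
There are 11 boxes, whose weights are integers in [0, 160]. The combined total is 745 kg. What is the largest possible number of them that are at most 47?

Each value at 47 or below falls at least 160 − 47 = 113 short of the ceiling 160.
The ceiling total is 11 × 160 = 1760, and we need 745, so at most ⌊(1760 − 745)/113⌋ = 8 can be that low.
k = 8 is achieved by 8 values at 47 and 3 at 160, total 856; lower one of the 160's by 111 (still > 47) to reach 745.

8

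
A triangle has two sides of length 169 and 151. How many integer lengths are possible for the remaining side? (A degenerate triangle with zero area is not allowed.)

The triangle inequality gives |169 − 151| < c < 169 + 151, i.e. 18 < c < 320.
So c can be any integer from 19 to 319: 301 values.

301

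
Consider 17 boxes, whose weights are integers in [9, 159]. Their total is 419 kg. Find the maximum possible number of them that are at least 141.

2

Suppose k of them are at least 141. Those contribute at least 141 each and the other 17 − k at least 9 each.
So the total is at least 141k + 9(17 − k) = 153 + 132k. This must be ≤ 419, giving k ≤ 2.
k = 2 is achieved by 2 values at 141 and 15 at 9, total 417; add 2 to one value (staying below 141) to reach 419.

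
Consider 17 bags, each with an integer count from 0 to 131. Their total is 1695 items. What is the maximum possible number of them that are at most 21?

4

Suppose k of them are at most 21. Those contribute at most 21 each and the rest at most 131 each.
So the total is at most 21k + 131(17 − k) = 2227 − 110k. This must still be ≥ 1695, so k ≤ 4.
k = 4 is achieved by 4 values at 21 and 13 at 131, total 1787; lower one of the 131's by 92 (still > 21) to reach 1695.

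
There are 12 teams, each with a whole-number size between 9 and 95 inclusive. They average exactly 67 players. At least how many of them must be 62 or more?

The total is 12 × 67 = 804.
Each value short of 62 is at most 61, costing at least 95 − 61 = 34 against the maximum total of 1140.
We can afford to lose at most 1140 − 804 = 336, so at most ⌊336/34⌋ = 9 fall short, and at least 3 are ≥ 62.
Exactly 3 works: 3 values at 95 and 9 at 61 total 834; lower one of the high values by 30 (still ≥ 62) to hit 804.

3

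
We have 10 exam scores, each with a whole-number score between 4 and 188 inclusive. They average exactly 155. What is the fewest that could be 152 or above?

2

The total is 10 × 155 = 1550.
Suppose at most 10 − j of them reach 152; then j values are ≤ 151 and the rest ≤ 188.
The total is then ≤ 151·j + 188·(10 − j) = 1880 − 37j. For this to be ≥ 1550 we need j ≤ 8, so at least 10 − 8 = 2 must reach 152.
Exactly 2 works: 2 values at 188 and 8 at 151 total 1584; lower one of the high values by 34 (still ≥ 152) to hit 1550.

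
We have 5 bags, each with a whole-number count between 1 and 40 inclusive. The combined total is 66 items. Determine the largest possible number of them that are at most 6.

Each value at 6 or below falls at least 40 − 6 = 34 short of the ceiling 40.
The ceiling total is 5 × 40 = 200, and we need 66, so at most ⌊(200 − 66)/34⌋ = 3 can be that low.
k = 3 is achieved by 3 values at 6 and 2 at 40, total 98; lower one of the 40's by 32 (still > 6) to reach 66.

3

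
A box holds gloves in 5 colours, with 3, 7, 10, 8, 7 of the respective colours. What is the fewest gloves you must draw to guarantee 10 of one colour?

In the worst case you take as many as possible of each colour without reaching 10: 3 + 7 + 9 + 8 + 7 = 34.
The next one must give 10 of some colour, so 34 + 1 = 35.

35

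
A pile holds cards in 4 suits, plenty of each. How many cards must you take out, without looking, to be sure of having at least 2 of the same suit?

In the worst case you draw 1 of each of the 4 suits: 4 × 1 = 4.
One more forces 2 of some suit, so 4 + 1 = 5.

5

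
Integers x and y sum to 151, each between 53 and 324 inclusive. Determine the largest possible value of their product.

With x + y fixed, xy peaks when the two are closest together.
Taking x = 75 and y = 76 (both in [53, 324]) gives xy = 5700.

5700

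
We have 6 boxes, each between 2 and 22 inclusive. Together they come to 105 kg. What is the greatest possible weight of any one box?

To make one box as large as possible, make the other 5 as small as possible.
The other 5 contribute at least 5 × 2 = 10, leaving at most 105 − 10 = 95.
But each box is capped at 22, so the maximum is 22.
Achievable: one at 22 and the other 5 totalling 83, which fits since 5 × 2 ≤ 83 ≤ 5 × 22.

22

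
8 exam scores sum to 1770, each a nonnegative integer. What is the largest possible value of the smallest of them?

221

The 8 values sum to 1770, so their minimum is at most ⌊1770/8⌋ = 221.
Taking 6 copies of 221 and 2 copies of 222 gives exactly 1770, so 221 is attained.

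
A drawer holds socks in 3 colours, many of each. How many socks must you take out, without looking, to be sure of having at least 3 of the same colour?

7

You could draw 2 of every colour without reaching 3 of any — 6 in all.
One more forces 3 of some colour, so 6 + 1 = 7.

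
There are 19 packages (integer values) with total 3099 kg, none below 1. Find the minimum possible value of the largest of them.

164

If every one of the 19 were at most 163, the total would be at most 19 × 163 = 3097 < 3099.
Equality holds with 2 values of 164 and 17 values of 163.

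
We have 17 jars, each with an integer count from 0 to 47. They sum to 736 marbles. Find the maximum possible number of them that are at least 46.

16

With k values at 46 or above and the rest at least 0, the sum is at least 0 + 46k.
Since the sum is 736, we need 46k ≤ 736, i.e. k ≤ 16.
k = 16 is achieved by 16 values at 46 and 1 at 0, total 736.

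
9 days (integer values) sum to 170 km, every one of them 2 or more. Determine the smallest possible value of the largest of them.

19

Some value must be at least ⌈170/9⌉ = 19, since 9 × 18 = 162 < 170.
Equality holds with 8 values of 19 and 1 value of 18.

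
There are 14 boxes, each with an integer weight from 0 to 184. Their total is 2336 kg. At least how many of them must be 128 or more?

10

Suppose at most 14 − j of them reach 128; then j values are ≤ 127 and the rest ≤ 184.
The total is then ≤ 127·j + 184·(14 − j) = 2576 − 57j. For this to be ≥ 2336 we need j ≤ 4, so at least 14 − 4 = 10 must reach 128.
Exactly 10 works: 10 values at 184 and 4 at 127 total 2348; lower one of the high values by 12 (still ≥ 128) to hit 2336.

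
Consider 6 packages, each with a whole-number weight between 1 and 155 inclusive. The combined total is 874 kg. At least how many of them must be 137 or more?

If only k of them are at least 137, the other 6 − k are at most 136, so the total is at most k·155 + (6 − k)·136.
This must reach 874, so k·155 + (6 − k)·136 ≥ 874, giving k ≥ 4.
Exactly 4 works: 4 values at 155 and 2 at 136 total 892; lower one of the high values by 18 (still ≥ 137) to hit 874.

4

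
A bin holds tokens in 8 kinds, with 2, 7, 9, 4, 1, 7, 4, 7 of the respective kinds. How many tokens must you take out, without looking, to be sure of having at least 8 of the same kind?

In the worst case you take as many as possible of each kind without reaching 8: 2 + 7 + 7 + 4 + 1 + 7 + 4 + 7 = 39.
The next one must give 8 of some kind, so 39 + 1 = 40.

40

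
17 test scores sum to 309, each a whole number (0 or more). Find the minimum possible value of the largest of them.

19

The average is 309/17 > 18, so not all 17 can be 18 or less; the largest is ≥ 19.
Taking 14 copies of 18 and 3 copies of 19 gives exactly 309, so 19 is attained.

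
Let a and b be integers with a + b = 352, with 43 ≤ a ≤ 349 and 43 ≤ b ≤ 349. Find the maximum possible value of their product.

ab = a(352 − a) is maximized when a is as near 352/2 as the bounds allow.
Taking a = 176 and b = 176 (both in [43, 349]) gives ab = 30976.

30976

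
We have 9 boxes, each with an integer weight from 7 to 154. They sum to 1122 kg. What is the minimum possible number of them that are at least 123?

1

Suppose at most 9 − j of them reach 123; then j values are ≤ 122 and the rest ≤ 154.
The total is then ≤ 122·j + 154·(9 − j) = 1386 − 32j. For this to be ≥ 1122 we need j ≤ 8, so at least 9 − 8 = 1 must reach 123.
Exactly 1 works: 1 value at 154 and 8 at 122 total 1130; lower one of the high values by 8 (still ≥ 123) to hit 1122.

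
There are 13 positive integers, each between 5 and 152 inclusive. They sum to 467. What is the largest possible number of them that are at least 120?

3

Suppose k of them are at least 120. Those contribute at least 120 each and the other 13 − k at least 5 each.
So the total is at least 120k + 5(13 − k) = 65 + 115k. This must be ≤ 467, giving k ≤ 3.
k = 3 is achieved by 3 values at 120 and 10 at 5, total 410; add 57 to one value (staying below 120) to reach 467.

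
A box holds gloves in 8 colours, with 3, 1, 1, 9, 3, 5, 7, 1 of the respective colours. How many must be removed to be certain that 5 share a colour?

In the worst case you take as many as possible of each colour without reaching 5: 3 + 1 + 1 + 4 + 3 + 4 + 4 + 1 = 21.
The next one must give 5 of some colour, so 21 + 1 = 22.

22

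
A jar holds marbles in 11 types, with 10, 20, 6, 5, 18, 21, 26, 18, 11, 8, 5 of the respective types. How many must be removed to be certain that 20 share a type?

139

In the worst case you take as many as possible of each type without reaching 20: 10 + 19 + 6 + 5 + 18 + 19 + 19 + 18 + 11 + 8 + 5 = 138.
The next one must give 20 of some type, so 138 + 1 = 139.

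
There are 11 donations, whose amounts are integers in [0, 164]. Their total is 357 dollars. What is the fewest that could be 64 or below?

6

Each value above 64 is at least 65, contributing at least 65 − 0 = 65 above the floor 0.
The sum exceeds the floor total 0 by 357, so at most ⌊357/65⌋ = 5 exceed 64, and at least 6 are ≤ 64.
Exactly 6 works: 6 values at 0 and 5 at 65 total 325; raise one of the low values by 32 (still ≤ 64) to hit 357.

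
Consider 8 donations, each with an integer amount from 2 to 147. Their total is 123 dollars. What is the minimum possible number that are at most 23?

4

Let j be the number exceeding 23. Then the total is ≥ 24·j + 2·(8 − j) = 16 + 22j.
So 22j ≤ 107 and j ≤ 4; hence at least 8 − 4 = 4 are ≤ 23.
Exactly 4 works: 4 values at 2 and 4 at 24 total 104; raise one of the low values by 19 (still ≤ 23) to hit 123.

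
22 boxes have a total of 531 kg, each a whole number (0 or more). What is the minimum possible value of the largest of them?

25

The average is 531/22 > 24, so not all 22 can be 24 or less; the largest is ≥ 25.
Achievable: 3 of them at 25 and 19 at 24 total 531.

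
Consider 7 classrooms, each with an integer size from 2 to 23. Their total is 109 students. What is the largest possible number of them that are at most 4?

Suppose k of them are at most 4. Those contribute at most 4 each and the rest at most 23 each.
So the total is at most 4k + 23(7 − k) = 161 − 19k. This must still be ≥ 109, so k ≤ 2.
k = 2 is achieved by 2 values at 4 and 5 at 23, total 123; lower one of the 23's by 14 (still > 4) to reach 109.

2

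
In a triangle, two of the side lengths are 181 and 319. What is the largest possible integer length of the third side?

499

The third side must be less than 181 + 319 = 500.
The largest integer below 500 is 499.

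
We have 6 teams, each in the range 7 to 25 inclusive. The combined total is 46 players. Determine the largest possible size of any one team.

11

To make one team as large as possible, make the other 5 as small as possible.
The other 5 contribute at least 5 × 7 = 35, leaving at most 46 − 35 = 11.
Since 11 ≤ 25, this is achievable: one at 11 and 5 at 7.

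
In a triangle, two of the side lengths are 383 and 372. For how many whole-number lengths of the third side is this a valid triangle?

The triangle inequality gives |383 − 372| < c < 383 + 372, i.e. 11 < c < 755.
So c can be any integer from 12 to 754: 743 values.

743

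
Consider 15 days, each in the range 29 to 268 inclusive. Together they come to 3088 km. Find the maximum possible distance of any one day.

Maximizing one value means minimizing the remaining 14.
The other 14 contribute at least 14 × 29 = 406, leaving at most 3088 − 406 = 2682.
But each day is capped at 268, so the maximum is 268.
Achievable: one at 268 and the other 14 totalling 2820, which fits since 14 × 29 ≤ 2820 ≤ 14 × 268.

268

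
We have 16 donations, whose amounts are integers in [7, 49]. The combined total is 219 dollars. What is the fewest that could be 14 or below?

If only k of them are at most 14, the other 16 − k are at least 15, so the total is at least (16 − k)·15 + k·7.
This is ≤ 219, so (16 − k)·15 + 7k ≤ 219, which gives k ≥ 3.
Exactly 3 works: 3 values at 7 and 13 at 15 total 216; raise one of the low values by 3 (still ≤ 14) to hit 219.

3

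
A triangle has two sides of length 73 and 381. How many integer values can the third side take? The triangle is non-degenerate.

The triangle inequality gives |73 − 381| < c < 73 + 381, i.e. 308 < c < 454.
So c can be any integer from 309 to 453: 145 values.

145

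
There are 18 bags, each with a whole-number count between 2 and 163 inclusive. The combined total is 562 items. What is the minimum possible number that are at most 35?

3

Each value above 35 is at least 36, contributing at least 36 − 2 = 34 above the floor 2.
The sum exceeds the floor total 36 by 526, so at most ⌊526/34⌋ = 15 exceed 35, and at least 3 are ≤ 35.
Exactly 3 works: 3 values at 2 and 15 at 36 total 546; raise one of the low values by 16 (still ≤ 35) to hit 562.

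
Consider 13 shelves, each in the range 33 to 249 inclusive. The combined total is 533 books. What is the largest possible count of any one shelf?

137

To make one shelf as large as possible, make the other 12 as small as possible.
The other 12 contribute at least 12 × 33 = 396, leaving at most 533 − 396 = 137.
Since 137 ≤ 249, this is achievable: one at 137 and 12 at 33.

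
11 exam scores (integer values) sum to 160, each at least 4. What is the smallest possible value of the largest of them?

If every one of the 11 were at most 14, the total would be at most 11 × 14 = 154 < 160.
Equality holds with 6 values of 15 and 5 values of 14.

15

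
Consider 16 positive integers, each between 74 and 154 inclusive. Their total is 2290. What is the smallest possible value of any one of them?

74

Minimizing one value means maximizing the remaining 15.
The other 15 can take up 15 × 154 = 2310 ≥ 2290 − 74, so one integer can sit at its floor of 74.
Achievable: one at 74 and the other 15 totalling 2216, which fits since 15 × 74 ≤ 2216 ≤ 15 × 154.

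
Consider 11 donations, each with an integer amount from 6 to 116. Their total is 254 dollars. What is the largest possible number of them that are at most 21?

10

Each value at 21 or below falls at least 116 − 21 = 95 short of the ceiling 116.
The ceiling total is 11 × 116 = 1276, and we need 254, so at most ⌊(1276 − 254)/95⌋ = 10 can be that low.
k = 10 is achieved by 10 values at 21 and 1 at 116, total 326; lower one of the 116's by 72 (still > 21) to reach 254.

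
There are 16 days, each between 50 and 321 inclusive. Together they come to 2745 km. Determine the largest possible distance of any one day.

To make one day as large as possible, make the other 15 as small as possible.
The other 15 contribute at least 15 × 50 = 750, leaving at most 2745 − 750 = 1995.
But each day is capped at 321, so the maximum is 321.
Achievable: one at 321 and the other 15 totalling 2424, which fits since 15 × 50 ≤ 2424 ≤ 15 × 321.

321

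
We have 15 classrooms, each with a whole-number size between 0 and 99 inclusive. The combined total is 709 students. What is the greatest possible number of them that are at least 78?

Suppose k of them are at least 78. Those contribute at least 78 each and the other 15 − k at least 0 each.
So the total is at least 78k + 0(15 − k) = 0 + 78k. This must be ≤ 709, giving k ≤ 9.
k = 9 is achieved by 9 values at 78 and 6 at 0, total 702; add 7 to one value (staying below 78) to reach 709.

9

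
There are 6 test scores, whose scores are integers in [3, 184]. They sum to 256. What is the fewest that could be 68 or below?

Each value above 68 is at least 69, contributing at least 69 − 3 = 66 above the floor 3.
The sum exceeds the floor total 18 by 238, so at most ⌊238/66⌋ = 3 exceed 68, and at least 3 are ≤ 68.
Exactly 3 works: 3 values at 3 and 3 at 69 total 216; raise one of the low values by 40 (still ≤ 68) to hit 256.

3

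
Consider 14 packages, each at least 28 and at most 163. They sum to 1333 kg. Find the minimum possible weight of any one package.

Minimizing one value means maximizing the remaining 13.
The other 13 can take up 13 × 163 = 2119 ≥ 1333 − 28, so one package can sit at its floor of 28.
Achievable: one at 28 and the other 13 totalling 1305, which fits since 13 × 28 ≤ 1305 ≤ 13 × 163.

28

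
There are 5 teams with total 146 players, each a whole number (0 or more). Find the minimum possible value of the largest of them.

30

Some value must be at least ⌈146/5⌉ = 30, since 5 × 29 = 145 < 146.
Taking 4 copies of 29 and 1 copy of 30 gives exactly 146, so 30 is attained.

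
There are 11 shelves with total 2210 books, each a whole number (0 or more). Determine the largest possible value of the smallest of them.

If every one of the 11 were at least 201, the total would be at least 11 × 201 = 2211 > 2210.
Achievable: 1 of them at 200 and 10 at 201 total 2210.

200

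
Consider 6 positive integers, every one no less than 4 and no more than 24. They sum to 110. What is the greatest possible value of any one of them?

Maximizing one value means minimizing the remaining 5.
The other 5 contribute at least 5 × 4 = 20, leaving at most 110 − 20 = 90.
But each integer is capped at 24, so the maximum is 24.
Achievable: one at 24 and the other 5 totalling 86, which fits since 5 × 4 ≤ 86 ≤ 5 × 24.

24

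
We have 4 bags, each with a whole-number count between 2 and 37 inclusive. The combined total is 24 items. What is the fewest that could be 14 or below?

If only k of them are at most 14, the other 4 − k are at least 15, so the total is at least (4 − k)·15 + k·2.
This is ≤ 24, so (4 − k)·15 + 2k ≤ 24, which gives k ≥ 3.
Exactly 3 works: 3 values at 2 and 1 at 15 total 21; raise one of the low values by 3 (still ≤ 14) to hit 24.

3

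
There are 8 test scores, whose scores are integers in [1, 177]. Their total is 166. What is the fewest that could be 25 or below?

2

Each value above 25 is at least 26, contributing at least 26 − 1 = 25 above the floor 1.
The sum exceeds the floor total 8 by 158, so at most ⌊158/25⌋ = 6 exceed 25, and at least 2 are ≤ 25.
Exactly 2 works: 2 values at 1 and 6 at 26 total 158; raise one of the low values by 8 (still ≤ 25) to hit 166.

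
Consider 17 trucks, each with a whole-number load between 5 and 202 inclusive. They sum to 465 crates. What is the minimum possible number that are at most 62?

11

Let j be the number exceeding 62. Then the total is ≥ 63·j + 5·(17 − j) = 85 + 58j.
So 58j ≤ 380 and j ≤ 6; hence at least 17 − 6 = 11 are ≤ 62.
Exactly 11 works: 11 values at 5 and 6 at 63 total 433; raise one of the low values by 32 (still ≤ 62) to hit 465.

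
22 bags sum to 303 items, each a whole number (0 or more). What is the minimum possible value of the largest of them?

The 22 values sum to 303, so their maximum is at least ⌈303/22⌉ = 14.
Equality holds with 17 values of 14 and 5 values of 13.

14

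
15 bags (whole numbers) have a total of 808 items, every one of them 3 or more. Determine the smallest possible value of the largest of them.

54

The average is 808/15 > 53, so not all 15 can be 53 or less; the largest is ≥ 54.
Equality holds with 13 values of 54 and 2 values of 53.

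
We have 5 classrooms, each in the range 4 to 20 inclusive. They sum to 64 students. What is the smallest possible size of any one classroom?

4

Minimizing one value means maximizing the remaining 4.
The other 4 can take up 4 × 20 = 80 ≥ 64 − 4, so one classroom can sit at its floor of 4.
Achievable: one at 4 and the other 4 totalling 60, which fits since 4 × 4 ≤ 60 ≤ 4 × 20.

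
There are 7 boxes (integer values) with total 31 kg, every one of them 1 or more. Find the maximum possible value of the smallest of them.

4

The average is 31/7 < 5, so some value is ≤ 4.
Taking 4 copies of 4 and 3 copies of 5 gives exactly 31, so 4 is attained.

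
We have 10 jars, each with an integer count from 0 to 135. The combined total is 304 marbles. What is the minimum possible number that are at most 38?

Each value above 38 is at least 39, contributing at least 39 − 0 = 39 above the floor 0.
The sum exceeds the floor total 0 by 304, so at most ⌊304/39⌋ = 7 exceed 38, and at least 3 are ≤ 38.
Exactly 3 works: 3 values at 0 and 7 at 39 total 273; raise one of the low values by 31 (still ≤ 38) to hit 304.

3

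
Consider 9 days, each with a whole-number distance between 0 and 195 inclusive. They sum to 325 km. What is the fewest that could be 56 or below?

If only k of them are at most 56, the other 9 − k are at least 57, so the total is at least (9 − k)·57 + k·0.
This is ≤ 325, so (9 − k)·57 + 0k ≤ 325, which gives k ≥ 4.
Exactly 4 works: 4 values at 0 and 5 at 57 total 285; raise one of the low values by 40 (still ≤ 56) to hit 325.

4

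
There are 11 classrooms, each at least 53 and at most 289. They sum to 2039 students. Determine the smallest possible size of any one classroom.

To make one classroom as small as possible, make the other 10 as large as possible.
The other 10 can take up 10 × 289 = 2890 ≥ 2039 − 53, so one classroom can sit at its floor of 53.
Achievable: one at 53 and the other 10 totalling 1986, which fits since 10 × 53 ≤ 1986 ≤ 10 × 289.

53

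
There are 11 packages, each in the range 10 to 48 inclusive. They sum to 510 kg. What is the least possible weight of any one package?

30

Minimizing one value means maximizing the remaining 10.
The other 10 contribute at most 10 × 48 = 480, leaving at least 510 − 480 = 30.
Since 30 ≥ 10, this is achievable: one at 30 and 10 at 48.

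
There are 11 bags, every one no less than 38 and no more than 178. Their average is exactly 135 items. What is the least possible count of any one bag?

To make one bag as small as possible, make the other 10 as large as possible.
The total is 11 × 135 = 1485.
The other 10 can take up 10 × 178 = 1780 ≥ 1485 − 38, so one bag can sit at its floor of 38.
Achievable: one at 38 and the other 10 totalling 1447, which fits since 10 × 38 ≤ 1447 ≤ 10 × 178.

38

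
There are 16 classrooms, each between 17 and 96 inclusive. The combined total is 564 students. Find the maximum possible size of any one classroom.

Maximizing one value means minimizing the remaining 15.
The other 15 contribute at least 15 × 17 = 255, leaving at most 564 − 255 = 309.
But each classroom is capped at 96, so the maximum is 96.
Achievable: one at 96 and the other 15 totalling 468, which fits since 15 × 17 ≤ 468 ≤ 15 × 96.

96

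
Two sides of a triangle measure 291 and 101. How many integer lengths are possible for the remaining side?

The triangle inequality gives |291 − 101| < c < 291 + 101, i.e. 190 < c < 392.
So c can be any integer from 191 to 391: 201 values.

201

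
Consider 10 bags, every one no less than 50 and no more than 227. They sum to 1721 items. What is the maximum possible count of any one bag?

227

To make one bag as large as possible, make the other 9 as small as possible.
The other 9 contribute at least 9 × 50 = 450, leaving at most 1721 − 450 = 1271.
But each bag is capped at 227, so the maximum is 227.
Achievable: one at 227 and the other 9 totalling 1494, which fits since 9 × 50 ≤ 1494 ≤ 9 × 227.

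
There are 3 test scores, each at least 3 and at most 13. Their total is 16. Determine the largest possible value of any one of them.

10

Maximizing one value means minimizing the remaining 2.
The other 2 contribute at least 2 × 3 = 6, leaving at most 16 − 6 = 10.
Since 10 ≤ 13, this is achievable: one at 10 and 2 at 3.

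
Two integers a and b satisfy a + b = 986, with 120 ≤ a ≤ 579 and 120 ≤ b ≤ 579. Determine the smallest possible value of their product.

ab = a(986 − a) is concave in a, so over [407, 579] it is minimized at an endpoint.
The extreme feasible split is a = 407, b = 579, giving ab = 235653.

235653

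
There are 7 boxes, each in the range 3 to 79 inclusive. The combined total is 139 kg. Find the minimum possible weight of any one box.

3

Minimizing one value means maximizing the remaining 6.
The other 6 can take up 6 × 79 = 474 ≥ 139 − 3, so one box can sit at its floor of 3.
Achievable: one at 3 and the other 6 totalling 136, which fits since 6 × 3 ≤ 136 ≤ 6 × 79.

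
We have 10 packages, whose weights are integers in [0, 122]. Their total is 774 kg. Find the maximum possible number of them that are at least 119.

6

If k of the values are ≥ 119, the total is ≥ 119k + 0(10 − k).
Setting 119k + 0(10 − k) ≤ 774 gives 119k ≤ 774, so k ≤ 6.
k = 6 is achieved by 6 values at 119 and 4 at 0, total 714; add 60 to one value (staying below 119) to reach 774.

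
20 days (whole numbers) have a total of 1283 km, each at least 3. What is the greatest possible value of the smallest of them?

64

The 20 values sum to 1283, so their minimum is at most ⌊1283/20⌋ = 64.
Achievable: 17 of them at 64 and 3 at 65 total 1283.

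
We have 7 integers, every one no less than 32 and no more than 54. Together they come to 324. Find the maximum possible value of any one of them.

Maximizing one value means minimizing the remaining 6.
The other 6 contribute at least 6 × 32 = 192, leaving at most 324 − 192 = 132.
But each integer is capped at 54, so the maximum is 54.
Achievable: one at 54 and the other 6 totalling 270, which fits since 6 × 32 ≤ 270 ≤ 6 × 54.

54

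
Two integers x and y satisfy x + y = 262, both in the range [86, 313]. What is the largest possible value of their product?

17161

With x + y fixed, xy peaks when the two are closest together.
Taking x = 131 and y = 131 (both in [86, 313]) gives xy = 17161.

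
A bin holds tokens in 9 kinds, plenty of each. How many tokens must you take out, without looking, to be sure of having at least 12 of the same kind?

You could draw 11 of every kind without reaching 12 of any — 99 in all.
One more forces 12 of some kind, so 99 + 1 = 100.

100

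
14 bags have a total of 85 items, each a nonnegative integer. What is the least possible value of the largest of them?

Some value must be at least ⌈85/14⌉ = 7, since 14 × 6 = 84 < 85.
Taking 13 copies of 6 and 1 copy of 7 gives exactly 85, so 7 is attained.

7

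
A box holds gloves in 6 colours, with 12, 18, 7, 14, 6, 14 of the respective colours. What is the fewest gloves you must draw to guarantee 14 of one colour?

In the worst case you take as many as possible of each colour without reaching 14: 12 + 13 + 7 + 13 + 6 + 13 = 64.
The next one must give 14 of some colour, so 64 + 1 = 65.

65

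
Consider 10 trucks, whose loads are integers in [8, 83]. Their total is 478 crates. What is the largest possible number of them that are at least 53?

8

With k values at 53 or above and the rest at least 8, the sum is at least 80 + 45k.
Since the sum is 478, we need 45k ≤ 398, i.e. k ≤ 8.
k = 8 is achieved by 8 values at 53 and 2 at 8, total 440; add 38 to one value (staying below 53) to reach 478.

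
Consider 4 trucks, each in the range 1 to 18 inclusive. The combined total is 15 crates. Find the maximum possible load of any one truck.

12

To make one truck as large as possible, make the other 3 as small as possible.
The other 3 contribute at least 3 × 1 = 3, leaving at most 15 − 3 = 12.
Since 12 ≤ 18, this is achievable: one at 12 and 3 at 1.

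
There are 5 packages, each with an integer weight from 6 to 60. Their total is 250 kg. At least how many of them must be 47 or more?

Each value short of 47 is at most 46, costing at least 60 − 46 = 14 against the maximum total of 300.
We can afford to lose at most 300 − 250 = 50, so at most ⌊50/14⌋ = 3 fall short, and at least 2 are ≥ 47.
Exactly 2 works: 2 values at 60 and 3 at 46 total 258; lower one of the high values by 8 (still ≥ 47) to hit 250.

2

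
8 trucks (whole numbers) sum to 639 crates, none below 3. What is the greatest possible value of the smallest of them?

If every one of the 8 were at least 80, the total would be at least 8 × 80 = 640 > 639.
Equality holds with 1 value of 79 and 7 values of 80.

79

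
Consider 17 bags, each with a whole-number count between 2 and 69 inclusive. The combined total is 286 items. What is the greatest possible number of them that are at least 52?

5

With k values at 52 or above and the rest at least 2, the sum is at least 34 + 50k.
Since the sum is 286, we need 50k ≤ 252, i.e. k ≤ 5.
k = 5 is achieved by 5 values at 52 and 12 at 2, total 284; add 2 to one value (staying below 52) to reach 286.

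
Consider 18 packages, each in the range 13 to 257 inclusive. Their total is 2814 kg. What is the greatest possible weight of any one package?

257

Maximizing one value means minimizing the remaining 17.
The other 17 contribute at least 17 × 13 = 221, leaving at most 2814 − 221 = 2593.
But each package is capped at 257, so the maximum is 257.
Achievable: one at 257 and the other 17 totalling 2557, which fits since 17 × 13 ≤ 2557 ≤ 17 × 257.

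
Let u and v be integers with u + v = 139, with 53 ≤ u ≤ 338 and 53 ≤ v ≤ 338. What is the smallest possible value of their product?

For a fixed sum, uv is smallest when u and v are as far apart as possible.
At the endpoint u = 53, v = 139 − 53 = 86, so uv = 53 × 86 = 4558.

4558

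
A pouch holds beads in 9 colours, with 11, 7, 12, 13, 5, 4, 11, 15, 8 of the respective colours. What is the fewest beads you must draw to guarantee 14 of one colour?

85

In the worst case you take as many as possible of each colour without reaching 14: 11 + 7 + 12 + 13 + 5 + 4 + 11 + 13 + 8 = 84.
The next one must give 14 of some colour, so 84 + 1 = 85.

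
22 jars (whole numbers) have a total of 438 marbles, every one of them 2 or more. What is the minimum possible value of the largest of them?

If every one of the 22 were at most 19, the total would be at most 22 × 19 = 418 < 438.
Taking 2 copies of 19 and 20 copies of 20 gives exactly 438, so 20 is attained.

20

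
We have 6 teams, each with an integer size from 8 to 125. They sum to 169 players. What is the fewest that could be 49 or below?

Each value above 49 is at least 50, contributing at least 50 − 8 = 42 above the floor 8.
The sum exceeds the floor total 48 by 121, so at most ⌊121/42⌋ = 2 exceed 49, and at least 4 are ≤ 49.
Exactly 4 works: 4 values at 8 and 2 at 50 total 132; raise one of the low values by 37 (still ≤ 49) to hit 169.

4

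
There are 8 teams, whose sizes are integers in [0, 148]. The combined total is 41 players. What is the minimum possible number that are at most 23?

If only k of them are at most 23, the other 8 − k are at least 24, so the total is at least (8 − k)·24 + k·0.
This is ≤ 41, so (8 − k)·24 + 0k ≤ 41, which gives k ≥ 7.
Exactly 7 works: 7 values at 0 and 1 at 24 total 24; raise one of the low values by 17 (still ≤ 23) to hit 41.

7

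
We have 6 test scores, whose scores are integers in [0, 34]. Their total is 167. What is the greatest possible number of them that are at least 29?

5

If k of the values are ≥ 29, the total is ≥ 29k + 0(6 − k).
Setting 29k + 0(6 − k) ≤ 167 gives 29k ≤ 167, so k ≤ 5.
k = 5 is achieved by 5 values at 29 and 1 at 0, total 145; add 22 to one value (staying below 29) to reach 167.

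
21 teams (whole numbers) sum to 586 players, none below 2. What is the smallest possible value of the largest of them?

28

Some value must be at least ⌈586/21⌉ = 28, since 21 × 27 = 567 < 586.
Achievable: 19 of them at 28 and 2 at 27 total 586.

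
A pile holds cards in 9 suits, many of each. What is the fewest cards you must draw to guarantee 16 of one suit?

136

You could draw 15 of every suit without reaching 16 of any — 135 in all.
One more forces 16 of some suit, so 135 + 1 = 136.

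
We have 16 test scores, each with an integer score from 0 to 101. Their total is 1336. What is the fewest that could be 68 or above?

8

If only k of them are at least 68, the other 16 − k are at most 67, so the total is at most k·101 + (16 − k)·67.
This must reach 1336, so k·101 + (16 − k)·67 ≥ 1336, giving k ≥ 8.
Exactly 8 works: 8 values at 101 and 8 at 67 total 1344; lower one of the high values by 8 (still ≥ 68) to hit 1336.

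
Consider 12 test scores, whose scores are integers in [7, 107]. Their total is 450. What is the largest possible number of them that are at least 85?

If k of the values are ≥ 85, the total is ≥ 85k + 7(12 − k).
Setting 85k + 7(12 − k) ≤ 450 gives 78k ≤ 366, so k ≤ 4.
k = 4 is achieved by 4 values at 85 and 8 at 7, total 396; add 54 to one value (staying below 85) to reach 450.

4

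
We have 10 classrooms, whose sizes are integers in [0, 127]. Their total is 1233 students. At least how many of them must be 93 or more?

9

Suppose at most 10 − j of them reach 93; then j values are ≤ 92 and the rest ≤ 127.
The total is then ≤ 92·j + 127·(10 − j) = 1270 − 35j. For this to be ≥ 1233 we need j ≤ 1, so at least 10 − 1 = 9 must reach 93.
Exactly 9 works: 9 values at 127 and 1 at 92 total 1235; lower one of the high values by 2 (still ≥ 93) to hit 1233.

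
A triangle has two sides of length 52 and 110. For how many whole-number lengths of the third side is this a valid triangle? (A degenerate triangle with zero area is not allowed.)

103

The triangle inequality gives |52 − 110| < c < 52 + 110, i.e. 58 < c < 162.
So c can be any integer from 59 to 161: 103 values.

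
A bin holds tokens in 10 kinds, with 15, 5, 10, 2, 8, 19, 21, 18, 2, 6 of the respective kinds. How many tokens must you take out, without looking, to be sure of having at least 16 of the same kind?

In the worst case you take as many as possible of each kind without reaching 16: 15 + 5 + 10 + 2 + 8 + 15 + 15 + 15 + 2 + 6 = 93.
The next one must give 16 of some kind, so 93 + 1 = 94.

94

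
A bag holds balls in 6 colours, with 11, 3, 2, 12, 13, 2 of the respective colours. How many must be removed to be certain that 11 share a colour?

38

In the worst case you take as many as possible of each colour without reaching 11: 10 + 3 + 2 + 10 + 10 + 2 = 37.
The next one must give 11 of some colour, so 37 + 1 = 38.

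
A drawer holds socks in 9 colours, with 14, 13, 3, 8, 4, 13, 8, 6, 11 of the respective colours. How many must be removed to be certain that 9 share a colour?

In the worst case you take as many as possible of each colour without reaching 9: 8 + 8 + 3 + 8 + 4 + 8 + 8 + 6 + 8 = 61.
The next one must give 9 of some colour, so 61 + 1 = 62.

62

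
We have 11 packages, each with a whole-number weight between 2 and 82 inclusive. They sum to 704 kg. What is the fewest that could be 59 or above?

Each value short of 59 is at most 58, costing at least 82 − 58 = 24 against the maximum total of 902.
We can afford to lose at most 902 − 704 = 198, so at most ⌊198/24⌋ = 8 fall short, and at least 3 are ≥ 59.
Exactly 3 works: 3 values at 82 and 8 at 58 total 710; lower one of the high values by 6 (still ≥ 59) to hit 704.

3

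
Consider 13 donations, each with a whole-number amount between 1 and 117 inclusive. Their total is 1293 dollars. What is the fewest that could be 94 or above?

Suppose at most 13 − j of them reach 94; then j values are ≤ 93 and the rest ≤ 117.
The total is then ≤ 93·j + 117·(13 − j) = 1521 − 24j. For this to be ≥ 1293 we need j ≤ 9, so at least 13 − 9 = 4 must reach 94.
Exactly 4 works: 4 values at 117 and 9 at 93 total 1305; lower one of the high values by 12 (still ≥ 94) to hit 1293.

4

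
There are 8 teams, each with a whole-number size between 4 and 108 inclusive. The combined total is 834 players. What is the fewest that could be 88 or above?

7

Suppose at most 8 − j of them reach 88; then j values are ≤ 87 and the rest ≤ 108.
The total is then ≤ 87·j + 108·(8 − j) = 864 − 21j. For this to be ≥ 834 we need j ≤ 1, so at least 8 − 1 = 7 must reach 88.
Exactly 7 works: 7 values at 108 and 1 at 87 total 843; lower one of the high values by 9 (still ≥ 88) to hit 834.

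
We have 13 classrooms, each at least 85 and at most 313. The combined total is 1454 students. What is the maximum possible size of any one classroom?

313

Maximizing one value means minimizing the remaining 12.
The other 12 contribute at least 12 × 85 = 1020, leaving at most 1454 − 1020 = 434.
But each classroom is capped at 313, so the maximum is 313.
Achievable: one at 313 and the other 12 totalling 1141, which fits since 12 × 85 ≤ 1141 ≤ 12 × 313.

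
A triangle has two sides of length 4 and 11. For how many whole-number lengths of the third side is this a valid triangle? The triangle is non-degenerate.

7

The triangle inequality gives |4 − 11| < c < 4 + 11, i.e. 7 < c < 15.
So c can be any integer from 8 to 14: 7 values.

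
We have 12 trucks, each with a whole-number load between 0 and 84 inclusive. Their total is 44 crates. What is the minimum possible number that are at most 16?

10

Each value above 16 is at least 17, contributing at least 17 − 0 = 17 above the floor 0.
The sum exceeds the floor total 0 by 44, so at most ⌊44/17⌋ = 2 exceed 16, and at least 10 are ≤ 16.
Exactly 10 works: 10 values at 0 and 2 at 17 total 34; raise one of the low values by 10 (still ≤ 16) to hit 44.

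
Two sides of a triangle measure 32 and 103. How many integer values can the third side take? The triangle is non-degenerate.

63

The triangle inequality gives |32 − 103| < c < 32 + 103, i.e. 71 < c < 135.
So c can be any integer from 72 to 134: 63 values.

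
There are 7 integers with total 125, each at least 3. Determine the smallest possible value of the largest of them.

If every one of the 7 were at most 17, the total would be at most 7 × 17 = 119 < 125.
Taking 1 copy of 17 and 6 copies of 18 gives exactly 125, so 18 is attained.

18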